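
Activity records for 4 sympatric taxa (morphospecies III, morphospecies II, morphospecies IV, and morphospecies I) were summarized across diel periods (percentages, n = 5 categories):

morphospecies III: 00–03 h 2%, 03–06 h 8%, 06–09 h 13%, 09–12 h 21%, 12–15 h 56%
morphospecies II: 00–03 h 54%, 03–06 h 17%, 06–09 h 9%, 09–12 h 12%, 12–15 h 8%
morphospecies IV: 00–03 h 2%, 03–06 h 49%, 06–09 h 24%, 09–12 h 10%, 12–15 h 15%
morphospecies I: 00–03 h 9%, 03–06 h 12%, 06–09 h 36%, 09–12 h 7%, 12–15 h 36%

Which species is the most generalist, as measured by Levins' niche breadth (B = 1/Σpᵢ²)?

morphospecies I

Convert percentages to proportions (divide by 100).
Σp_IIIᵢ² = 0.02² + 0.08² + 0.13² + 0.21² + 0.56² = 0.0004 + 0.0064 + 0.0169 + 0.0441 + 0.3136 = 0.3814
B_III = 1 / 0.3814 = 2.6219
Σp_IIᵢ² = 0.54² + 0.17² + 0.09² + 0.12² + 0.08² = 0.2916 + 0.0289 + 0.0081 + 0.0144 + 0.0064 = 0.3494
B_II = 1 / 0.3494 = 2.8620
Σp_IVᵢ² = 0.02² + 0.49² + 0.24² + 0.10² + 0.15² = 0.0004 + 0.2401 + 0.0576 + 0.0100 + 0.0225 = 0.3306
B_IV = 1 / 0.3306 = 3.0248
Σp_Iᵢ² = 0.09² + 0.12² + 0.36² + 0.07² + 0.36² = 0.0081 + 0.0144 + 0.1296 + 0.0049 + 0.1296 = 0.2866
B_I = 1 / 0.2866 = 3.4892
Highest B → broadest niche (most generalist): morphospecies I (B = 3.49).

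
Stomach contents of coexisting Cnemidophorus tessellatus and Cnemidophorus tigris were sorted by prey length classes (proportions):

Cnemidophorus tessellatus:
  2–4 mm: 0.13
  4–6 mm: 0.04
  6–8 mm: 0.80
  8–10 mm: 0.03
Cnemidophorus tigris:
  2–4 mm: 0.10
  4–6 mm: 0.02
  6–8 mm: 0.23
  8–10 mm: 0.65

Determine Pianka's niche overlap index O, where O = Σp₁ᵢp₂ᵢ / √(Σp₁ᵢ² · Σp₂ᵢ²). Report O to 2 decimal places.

0.38

Σ p₁ᵢp₂ᵢ = 0.0130 + 0.0008 + 0.1840 + 0.0195 = 0.2173
Σp_1ᵢ² = 0.13² + 0.04² + 0.80² + 0.03² = 0.0169 + 0.0016 + 0.6400 + 0.0009 = 0.6594
Σp_2ᵢ² = 0.10² + 0.02² + 0.23² + 0.65² = 0.0100 + 0.0004 + 0.0529 + 0.4225 = 0.4858
O = 0.2173 / √(0.6594 × 0.4858) = 0.2173 / 0.56598 = 0.3839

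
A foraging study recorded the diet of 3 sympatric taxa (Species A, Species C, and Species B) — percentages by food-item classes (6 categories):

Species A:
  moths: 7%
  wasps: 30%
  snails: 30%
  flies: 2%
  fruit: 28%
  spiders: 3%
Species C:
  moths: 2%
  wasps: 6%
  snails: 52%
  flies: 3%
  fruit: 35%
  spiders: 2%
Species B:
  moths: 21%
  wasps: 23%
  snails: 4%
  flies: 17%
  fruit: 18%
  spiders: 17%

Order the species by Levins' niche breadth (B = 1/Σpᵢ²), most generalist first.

Species B > Species A > Species C

Convert percentages to proportions (divide by 100).
Σp_Aᵢ² = 0.07² + 0.30² + 0.30² + 0.02² + 0.28² + 0.03² = 0.0049 + 0.0900 + 0.0900 + 0.0004 + 0.0784 + 0.0009 = 0.2646
B_A = 1 / 0.2646 = 3.7793
Σp_Cᵢ² = 0.02² + 0.06² + 0.52² + 0.03² + 0.35² + 0.02² = 0.0004 + 0.0036 + 0.2704 + 0.0009 + 0.1225 + 0.0004 = 0.3982
B_C = 1 / 0.3982 = 2.5113
Σp_Bᵢ² = 0.21² + 0.23² + 0.04² + 0.17² + 0.18² + 0.17² = 0.0441 + 0.0529 + 0.0016 + 0.0289 + 0.0324 + 0.0289 = 0.1888
B_B = 1 / 0.1888 = 5.2966
Ranking by B (broadest → narrowest): Species B (5.30) > Species A (3.78) > Species C (2.51)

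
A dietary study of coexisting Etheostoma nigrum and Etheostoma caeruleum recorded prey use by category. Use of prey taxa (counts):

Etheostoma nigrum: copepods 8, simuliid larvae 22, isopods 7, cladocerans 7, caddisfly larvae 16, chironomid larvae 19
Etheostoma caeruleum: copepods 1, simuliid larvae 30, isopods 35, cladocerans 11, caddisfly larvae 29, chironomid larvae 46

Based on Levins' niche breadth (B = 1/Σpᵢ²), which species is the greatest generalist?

Etheostoma nigrum

Proportions for Etheostoma nigrum (n=79): 8/79=0.1013, 22/79=0.2785, 7/79=0.0886, 7/79=0.0886, 16/79=0.2025, 19/79=0.2405
Proportions for Etheostoma caeruleum (n=152): 1/152=0.0066, 30/152=0.1974, 35/152=0.2303, 11/152=0.0724, 29/152=0.1908, 46/152=0.3026
Σp_nigrᵢ² = 0.1013² + 0.2785² + 0.0886² + 0.0886² + 0.2025² + 0.2405² = 0.010262 + 0.077562 + 0.007850 + 0.007850 + 0.041006 + 0.057840 = 0.202370
B_nigr = 1 / 0.202370 = 4.9414
Σp_caerᵢ² = 0.0066² + 0.1974² + 0.2303² + 0.0724² + 0.1908² + 0.3026² = 0.000044 + 0.038967 + 0.053038 + 0.005242 + 0.036405 + 0.091567 = 0.225263
B_caer = 1 / 0.225263 = 4.4393
Highest B → broadest niche (most generalist): Etheostoma nigrum (B = 4.94).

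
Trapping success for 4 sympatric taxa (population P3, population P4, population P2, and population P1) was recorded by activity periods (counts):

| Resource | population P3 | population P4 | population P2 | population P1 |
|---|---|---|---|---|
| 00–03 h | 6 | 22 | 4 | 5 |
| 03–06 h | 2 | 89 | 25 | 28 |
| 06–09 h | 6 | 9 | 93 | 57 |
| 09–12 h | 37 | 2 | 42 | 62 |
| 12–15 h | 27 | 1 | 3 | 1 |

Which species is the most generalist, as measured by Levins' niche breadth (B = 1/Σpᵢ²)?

population P1

Proportions for population P3 (n=78): 6/78=0.0769, 2/78=0.0256, 6/78=0.0769, 37/78=0.4744, 27/78=0.3462
Proportions for population P4 (n=123): 22/123=0.1789, 89/123=0.7236, 9/123=0.0732, 2/123=0.0163, 1/123=0.0081
Proportions for population P2 (n=167): 4/167=0.0240, 25/167=0.1497, 93/167=0.5569, 42/167=0.2515, 3/167=0.0180
Proportions for population P1 (n=153): 5/153=0.0327, 28/153=0.1830, 57/153=0.3725, 62/153=0.4052, 1/153=0.0065
Σp_P3ᵢ² = 0.0769² + 0.0256² + 0.0769² + 0.4744² + 0.3462² = 0.005914 + 0.000655 + 0.005914 + 0.225055 + 0.119854 = 0.357392
B_P3 = 1 / 0.357392 = 2.7980
Σp_P4ᵢ² = 0.1789² + 0.7236² + 0.0732² + 0.0163² + 0.0081² = 0.032005 + 0.523597 + 0.005358 + 0.000266 + 0.000066 = 0.561292
B_P4 = 1 / 0.561292 = 1.7816
Σp_P2ᵢ² = 0.0240² + 0.1497² + 0.5569² + 0.2515² + 0.0180² = 0.000576 + 0.022410 + 0.310138 + 0.063252 + 0.000324 = 0.396700
B_P2 = 1 / 0.396700 = 2.5208
Σp_P1ᵢ² = 0.0327² + 0.1830² + 0.3725² + 0.4052² + 0.0065² = 0.001069 + 0.033489 + 0.138756 + 0.164187 + 0.000042 = 0.337543
B_P1 = 1 / 0.337543 = 2.9626
Highest B → broadest niche (most generalist): population P1 (B = 2.96).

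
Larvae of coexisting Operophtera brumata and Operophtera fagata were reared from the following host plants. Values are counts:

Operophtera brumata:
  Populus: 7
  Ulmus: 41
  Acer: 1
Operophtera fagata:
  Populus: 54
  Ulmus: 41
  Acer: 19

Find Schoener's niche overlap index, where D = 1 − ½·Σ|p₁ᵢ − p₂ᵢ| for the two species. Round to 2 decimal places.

0.52

Proportions for Operophtera brumata (n=49): 7/49=0.1429, 41/49=0.8367, 1/49=0.0204
Proportions for Operophtera fagata (n=114): 54/114=0.4737, 41/114=0.3596, 19/114=0.1667
Σ|p₁ᵢ − p₂ᵢ| = 0.3308 + 0.4771 + 0.1463 = 0.9542
D = 1 − ½ × 0.9542 = 1 − 0.47710 = 0.52290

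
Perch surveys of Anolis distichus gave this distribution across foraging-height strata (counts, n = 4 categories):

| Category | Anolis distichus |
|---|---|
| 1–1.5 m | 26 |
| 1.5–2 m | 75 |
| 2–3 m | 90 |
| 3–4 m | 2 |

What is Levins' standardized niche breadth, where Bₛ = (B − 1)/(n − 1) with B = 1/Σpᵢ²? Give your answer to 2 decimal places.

0.53

Proportions for Anolis distichus (n=193): 26/193=0.1347, 75/193=0.3886, 90/193=0.4663, 2/193=0.0104
Σpᵢ² = 0.1347² + 0.3886² + 0.4663² + 0.0104² = 0.018144 + 0.151010 + 0.217436 + 0.000108 = 0.386698
B = 1 / 0.386698 = 2.5860
Bₛ = (B − 1)/(n − 1) = (2.5860 − 1)/(4 − 1) = 1.5860/3 = 0.5287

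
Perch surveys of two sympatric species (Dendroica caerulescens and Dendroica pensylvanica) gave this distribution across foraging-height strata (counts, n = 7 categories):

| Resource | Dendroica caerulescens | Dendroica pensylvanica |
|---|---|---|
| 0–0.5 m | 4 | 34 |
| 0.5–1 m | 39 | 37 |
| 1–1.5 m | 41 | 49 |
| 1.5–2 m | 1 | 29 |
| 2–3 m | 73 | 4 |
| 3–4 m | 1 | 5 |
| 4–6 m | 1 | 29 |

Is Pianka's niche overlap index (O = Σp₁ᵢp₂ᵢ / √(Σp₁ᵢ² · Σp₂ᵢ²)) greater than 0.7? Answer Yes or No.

No

Proportions for Dendroica caerulescens (n=160): 4/160=0.0250, 39/160=0.2438, 41/160=0.2563, 1/160=0.0063, 73/160=0.4563, 1/160=0.0063, 1/160=0.0063
Proportions for Dendroica pensylvanica (n=187): 34/187=0.1818, 37/187=0.1979, 49/187=0.2620, 29/187=0.1551, 4/187=0.0214, 5/187=0.0267, 29/187=0.1551
Σ p₁ᵢp₂ᵢ = 0.004545 + 0.048248 + 0.067151 + 0.000977 + 0.009765 + 0.000168 + 0.000977 = 0.131831
Σp_1ᵢ² = 0.0250² + 0.2438² + 0.2563² + 0.0063² + 0.4563² + 0.0063² + 0.0063² = 0.000625 + 0.059438 + 0.065690 + 0.000040 + 0.208210 + 0.000040 + 0.000040 = 0.334083
Σp_2ᵢ² = 0.1818² + 0.1979² + 0.2620² + 0.1551² + 0.0214² + 0.0267² + 0.1551² = 0.033051 + 0.039164 + 0.068644 + 0.024056 + 0.000458 + 0.000713 + 0.024056 = 0.190142
O = 0.131831 / √(0.334083 × 0.190142) = 0.131831 / 0.2520381 = 0.5231
O = 0.5231 < 0.7 → No.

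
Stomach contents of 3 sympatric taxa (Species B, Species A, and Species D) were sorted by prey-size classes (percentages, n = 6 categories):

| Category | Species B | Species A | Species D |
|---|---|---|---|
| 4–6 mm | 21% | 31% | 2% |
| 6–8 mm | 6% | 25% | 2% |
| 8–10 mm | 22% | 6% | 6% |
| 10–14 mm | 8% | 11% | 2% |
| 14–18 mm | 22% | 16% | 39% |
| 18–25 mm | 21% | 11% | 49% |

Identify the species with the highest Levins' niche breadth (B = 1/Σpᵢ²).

Convert percentages to proportions (divide by 100).
Σp_Bᵢ² = 0.21² + 0.06² + 0.22² + 0.08² + 0.22² + 0.21² = 0.0441 + 0.0036 + 0.0484 + 0.0064 + 0.0484 + 0.0441 = 0.1950
B_B = 1 / 0.1950 = 5.1282
Σp_Aᵢ² = 0.31² + 0.25² + 0.06² + 0.11² + 0.16² + 0.11² = 0.0961 + 0.0625 + 0.0036 + 0.0121 + 0.0256 + 0.0121 = 0.2120
B_A = 1 / 0.2120 = 4.7170
Σp_Dᵢ² = 0.02² + 0.02² + 0.06² + 0.02² + 0.39² + 0.49² = 0.0004 + 0.0004 + 0.0036 + 0.0004 + 0.1521 + 0.2401 = 0.3970
B_D = 1 / 0.3970 = 2.5189
Highest B → broadest niche (most generalist): Species B (B = 5.13).

Species B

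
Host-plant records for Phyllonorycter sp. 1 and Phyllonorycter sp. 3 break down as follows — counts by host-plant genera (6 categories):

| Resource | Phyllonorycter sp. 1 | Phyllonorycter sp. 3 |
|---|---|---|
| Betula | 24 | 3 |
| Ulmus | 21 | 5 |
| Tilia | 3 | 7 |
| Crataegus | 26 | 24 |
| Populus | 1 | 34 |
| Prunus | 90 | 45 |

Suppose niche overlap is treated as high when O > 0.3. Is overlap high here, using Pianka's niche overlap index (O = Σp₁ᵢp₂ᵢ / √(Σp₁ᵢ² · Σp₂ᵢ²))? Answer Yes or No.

Yes

Proportions for Phyllonorycter sp. 1 (n=165): 24/165=0.1455, 21/165=0.1273, 3/165=0.0182, 26/165=0.1576, 1/165=0.0061, 90/165=0.5455
Proportions for Phyllonorycter sp. 3 (n=118): 3/118=0.0254, 5/118=0.0424, 7/118=0.0593, 24/118=0.2034, 34/118=0.2881, 45/118=0.3814
Σ p₁ᵢp₂ᵢ = 0.003696 + 0.005398 + 0.001079 + 0.032056 + 0.001757 + 0.208054 = 0.252040
Σp_1ᵢ² = 0.1455² + 0.1273² + 0.0182² + 0.1576² + 0.0061² + 0.5455² = 0.021170 + 0.016205 + 0.000331 + 0.024838 + 0.000037 + 0.297570 = 0.360151
Σp_2ᵢ² = 0.0254² + 0.0424² + 0.0593² + 0.2034² + 0.2881² + 0.3814² = 0.000645 + 0.001798 + 0.003516 + 0.041372 + 0.083002 + 0.145466 = 0.275799
O = 0.252040 / √(0.360151 × 0.275799) = 0.252040 / 0.3151655 = 0.7997
O = 0.7997 > 0.3 → Yes.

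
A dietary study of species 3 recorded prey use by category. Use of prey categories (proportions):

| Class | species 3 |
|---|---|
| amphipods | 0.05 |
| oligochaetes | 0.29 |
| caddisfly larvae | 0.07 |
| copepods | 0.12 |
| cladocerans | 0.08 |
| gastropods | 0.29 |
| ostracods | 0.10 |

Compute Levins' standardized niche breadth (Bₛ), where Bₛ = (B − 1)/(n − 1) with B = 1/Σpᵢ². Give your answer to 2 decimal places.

Σpᵢ² = 0.05² + 0.29² + 0.07² + 0.12² + 0.08² + 0.29² + 0.10² = 0.0025 + 0.0841 + 0.0049 + 0.0144 + 0.0064 + 0.0841 + 0.0100 = 0.2064
B = 1 / 0.2064 = 4.8450
Bₛ = (B − 1)/(n − 1) = (4.8450 − 1)/(7 − 1) = 3.8450/6 = 0.6408

0.64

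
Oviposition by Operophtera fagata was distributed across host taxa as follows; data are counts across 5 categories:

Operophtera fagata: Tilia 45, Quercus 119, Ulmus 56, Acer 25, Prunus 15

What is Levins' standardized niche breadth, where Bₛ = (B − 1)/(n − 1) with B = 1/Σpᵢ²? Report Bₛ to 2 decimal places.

0.59

Proportions for Operophtera fagata (n=260): 45/260=0.1731, 119/260=0.4577, 56/260=0.2154, 25/260=0.0962, 15/260=0.0577
Σpᵢ² = 0.1731² + 0.4577² + 0.2154² + 0.0962² + 0.0577² = 0.029964 + 0.209489 + 0.046397 + 0.009254 + 0.003329 = 0.298433
B = 1 / 0.298433 = 3.3508
Bₛ = (B − 1)/(n − 1) = (3.3508 − 1)/(5 − 1) = 2.3508/4 = 0.5877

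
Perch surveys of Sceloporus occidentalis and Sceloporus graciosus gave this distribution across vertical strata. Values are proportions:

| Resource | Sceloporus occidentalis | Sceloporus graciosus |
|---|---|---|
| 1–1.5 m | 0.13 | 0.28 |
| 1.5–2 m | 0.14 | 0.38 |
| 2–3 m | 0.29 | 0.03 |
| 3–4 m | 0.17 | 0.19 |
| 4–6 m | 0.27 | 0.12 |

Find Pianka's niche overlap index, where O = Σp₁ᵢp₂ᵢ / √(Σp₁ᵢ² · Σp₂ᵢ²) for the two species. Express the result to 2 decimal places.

0.66

Σ p₁ᵢp₂ᵢ = 0.0364 + 0.0532 + 0.0087 + 0.0323 + 0.0324 = 0.1630
Σp_1ᵢ² = 0.13² + 0.14² + 0.29² + 0.17² + 0.27² = 0.0169 + 0.0196 + 0.0841 + 0.0289 + 0.0729 = 0.2224
Σp_2ᵢ² = 0.28² + 0.38² + 0.03² + 0.19² + 0.12² = 0.0784 + 0.1444 + 0.0009 + 0.0361 + 0.0144 = 0.2742
O = 0.1630 / √(0.2224 × 0.2742) = 0.1630 / 0.24695 = 0.6601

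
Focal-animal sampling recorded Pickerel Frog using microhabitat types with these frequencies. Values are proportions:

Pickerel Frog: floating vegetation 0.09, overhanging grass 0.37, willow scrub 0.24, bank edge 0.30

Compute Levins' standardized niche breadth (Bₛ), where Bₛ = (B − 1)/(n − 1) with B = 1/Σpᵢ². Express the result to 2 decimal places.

0.81

Σpᵢ² = 0.09² + 0.37² + 0.24² + 0.30² = 0.0081 + 0.1369 + 0.0576 + 0.0900 = 0.2926
B = 1 / 0.2926 = 3.4176
Bₛ = (B − 1)/(n − 1) = (3.4176 − 1)/(4 − 1) = 2.4176/3 = 0.8059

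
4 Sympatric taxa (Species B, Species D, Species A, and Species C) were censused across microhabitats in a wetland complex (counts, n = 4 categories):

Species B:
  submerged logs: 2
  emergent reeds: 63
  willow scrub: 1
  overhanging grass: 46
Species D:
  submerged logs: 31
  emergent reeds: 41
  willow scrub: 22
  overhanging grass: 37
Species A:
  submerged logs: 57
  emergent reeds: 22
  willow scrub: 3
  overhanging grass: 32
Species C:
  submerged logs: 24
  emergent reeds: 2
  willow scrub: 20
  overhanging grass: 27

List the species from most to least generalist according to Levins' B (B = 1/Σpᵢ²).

Species D > Species C > Species A > Species B

Proportions for Species B (n=112): 2/112=0.0179, 63/112=0.5625, 1/112=0.0089, 46/112=0.4107
Proportions for Species D (n=131): 31/131=0.2366, 41/131=0.3130, 22/131=0.1679, 37/131=0.2824
Proportions for Species A (n=114): 57/114=0.5000, 22/114=0.1930, 3/114=0.0263, 32/114=0.2807
Proportions for Species C (n=73): 24/73=0.3288, 2/73=0.0274, 20/73=0.2740, 27/73=0.3699
Σp_Bᵢ² = 0.0179² + 0.5625² + 0.0089² + 0.4107² = 0.000320 + 0.316406 + 0.000079 + 0.168674 = 0.485479
B_B = 1 / 0.485479 = 2.0598
Σp_Dᵢ² = 0.2366² + 0.3130² + 0.1679² + 0.2824² = 0.055980 + 0.097969 + 0.028190 + 0.079750 = 0.261889
B_D = 1 / 0.261889 = 3.8184
Σp_Aᵢ² = 0.5000² + 0.1930² + 0.0263² + 0.2807² = 0.250000 + 0.037249 + 0.000692 + 0.078792 = 0.366733
B_A = 1 / 0.366733 = 2.7268
Σp_Cᵢ² = 0.3288² + 0.0274² + 0.2740² + 0.3699² = 0.108109 + 0.000751 + 0.075076 + 0.136826 = 0.320762
B_C = 1 / 0.320762 = 3.1176
Ranking by B (broadest → narrowest): Species D (3.82) > Species C (3.12) > Species A (2.73) > Species B (2.06)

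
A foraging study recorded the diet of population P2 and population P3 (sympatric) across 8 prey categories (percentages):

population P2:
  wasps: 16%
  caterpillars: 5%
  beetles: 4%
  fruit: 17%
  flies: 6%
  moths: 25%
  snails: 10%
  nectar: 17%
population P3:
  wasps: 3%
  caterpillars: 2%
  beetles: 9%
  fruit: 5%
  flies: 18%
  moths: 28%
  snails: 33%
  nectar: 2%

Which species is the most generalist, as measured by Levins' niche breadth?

Convert percentages to proportions (divide by 100).
Σp_P2ᵢ² = 0.16² + 0.05² + 0.04² + 0.17² + 0.06² + 0.25² + 0.10² + 0.17² = 0.0256 + 0.0025 + 0.0016 + 0.0289 + 0.0036 + 0.0625 + 0.0100 + 0.0289 = 0.1636
B_P2 = 1 / 0.1636 = 6.1125
Σp_P3ᵢ² = 0.03² + 0.02² + 0.09² + 0.05² + 0.18² + 0.28² + 0.33² + 0.02² = 0.0009 + 0.0004 + 0.0081 + 0.0025 + 0.0324 + 0.0784 + 0.1089 + 0.0004 = 0.2320
B_P3 = 1 / 0.2320 = 4.3103
Highest B → broadest niche (most generalist): population P2 (B = 6.11).

population P2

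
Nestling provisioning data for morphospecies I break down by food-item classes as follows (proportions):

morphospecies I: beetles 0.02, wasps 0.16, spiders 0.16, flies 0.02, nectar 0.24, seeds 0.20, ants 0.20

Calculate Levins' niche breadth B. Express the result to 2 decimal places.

Σpᵢ² = 0.02² + 0.16² + 0.16² + 0.02² + 0.24² + 0.20² + 0.20² = 0.0004 + 0.0256 + 0.0256 + 0.0004 + 0.0576 + 0.0400 + 0.0400 = 0.1896
B = 1 / 0.1896 = 5.2743

5.27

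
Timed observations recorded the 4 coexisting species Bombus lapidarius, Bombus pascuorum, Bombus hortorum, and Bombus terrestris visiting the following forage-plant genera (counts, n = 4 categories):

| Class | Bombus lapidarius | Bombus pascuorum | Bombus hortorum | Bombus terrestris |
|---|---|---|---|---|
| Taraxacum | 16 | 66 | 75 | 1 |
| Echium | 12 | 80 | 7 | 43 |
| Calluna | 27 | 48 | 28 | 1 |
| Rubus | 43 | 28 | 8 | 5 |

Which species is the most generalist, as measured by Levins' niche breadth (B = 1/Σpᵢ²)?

Bombus pascuorum

Proportions for Bombus lapidarius (n=98): 16/98=0.1633, 12/98=0.1224, 27/98=0.2755, 43/98=0.4388
Proportions for Bombus pascuorum (n=222): 66/222=0.2973, 80/222=0.3604, 48/222=0.2162, 28/222=0.1261
Proportions for Bombus hortorum (n=118): 75/118=0.6356, 7/118=0.0593, 28/118=0.2373, 8/118=0.0678
Proportions for Bombus terrestris (n=50): 1/50=0.0200, 43/50=0.8600, 1/50=0.0200, 5/50=0.1000
Σp_lapiᵢ² = 0.1633² + 0.1224² + 0.2755² + 0.4388² = 0.026667 + 0.014982 + 0.075900 + 0.192545 = 0.310094
B_lapi = 1 / 0.310094 = 3.2248
Σp_pascᵢ² = 0.2973² + 0.3604² + 0.2162² + 0.1261² = 0.088387 + 0.129888 + 0.046742 + 0.015901 = 0.280918
B_pasc = 1 / 0.280918 = 3.5598
Σp_hortᵢ² = 0.6356² + 0.0593² + 0.2373² + 0.0678² = 0.403987 + 0.003516 + 0.056311 + 0.004597 = 0.468411
B_hort = 1 / 0.468411 = 2.1349
Σp_terrᵢ² = 0.0200² + 0.8600² + 0.0200² + 0.1000² = 0.000400 + 0.739600 + 0.000400 + 0.010000 = 0.750400
B_terr = 1 / 0.750400 = 1.3326
Highest B → broadest niche (most generalist): Bombus pascuorum (B = 3.56).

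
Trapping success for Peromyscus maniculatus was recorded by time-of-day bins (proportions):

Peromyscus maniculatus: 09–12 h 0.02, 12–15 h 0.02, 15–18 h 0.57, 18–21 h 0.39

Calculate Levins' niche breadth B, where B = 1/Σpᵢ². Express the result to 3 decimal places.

Σpᵢ² = 0.02² + 0.02² + 0.57² + 0.39² = 0.0004 + 0.0004 + 0.3249 + 0.1521 = 0.4778
B = 1 / 0.4778 = 2.09293

2.093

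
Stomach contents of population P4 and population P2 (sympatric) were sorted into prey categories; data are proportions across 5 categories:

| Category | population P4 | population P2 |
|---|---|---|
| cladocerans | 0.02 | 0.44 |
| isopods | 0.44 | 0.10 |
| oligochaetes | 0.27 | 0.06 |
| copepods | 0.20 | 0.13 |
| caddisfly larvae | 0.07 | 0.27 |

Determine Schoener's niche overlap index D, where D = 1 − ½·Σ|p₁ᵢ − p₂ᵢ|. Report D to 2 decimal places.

Σ|p₁ᵢ − p₂ᵢ| = 0.42 + 0.34 + 0.21 + 0.07 + 0.20 = 1.24
D = 1 − ½ × 1.24 = 1 − 0.620 = 0.3800

0.38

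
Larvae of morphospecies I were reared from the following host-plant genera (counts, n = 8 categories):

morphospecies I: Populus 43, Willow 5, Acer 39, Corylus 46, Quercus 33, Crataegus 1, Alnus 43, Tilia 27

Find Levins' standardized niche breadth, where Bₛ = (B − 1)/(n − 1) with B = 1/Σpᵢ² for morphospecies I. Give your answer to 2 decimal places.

0.73

Proportions for morphospecies I (n=237): 43/237=0.1814, 5/237=0.0211, 39/237=0.1646, 46/237=0.1941, 33/237=0.1392, 1/237=0.0042, 43/237=0.1814, 27/237=0.1139
Σpᵢ² = 0.1814² + 0.0211² + 0.1646² + 0.1941² + 0.1392² + 0.0042² + 0.1814² + 0.1139² = 0.032906 + 0.000445 + 0.027093 + 0.037675 + 0.019377 + 0.000018 + 0.032906 + 0.012973 = 0.163393
B = 1 / 0.163393 = 6.1202
Bₛ = (B − 1)/(n − 1) = (6.1202 − 1)/(8 − 1) = 5.1202/7 = 0.7315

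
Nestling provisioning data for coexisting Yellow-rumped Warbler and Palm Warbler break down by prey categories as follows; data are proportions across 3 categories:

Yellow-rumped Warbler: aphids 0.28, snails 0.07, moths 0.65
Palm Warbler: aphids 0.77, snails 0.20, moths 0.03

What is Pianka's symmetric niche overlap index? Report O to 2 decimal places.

Σ p₁ᵢp₂ᵢ = 0.2156 + 0.0140 + 0.0195 = 0.2491
Σp_1ᵢ² = 0.28² + 0.07² + 0.65² = 0.0784 + 0.0049 + 0.4225 = 0.5058
Σp_2ᵢ² = 0.77² + 0.20² + 0.03² = 0.5929 + 0.0400 + 0.0009 = 0.6338
O = 0.2491 / √(0.5058 × 0.6338) = 0.2491 / 0.56619 = 0.4400

0.44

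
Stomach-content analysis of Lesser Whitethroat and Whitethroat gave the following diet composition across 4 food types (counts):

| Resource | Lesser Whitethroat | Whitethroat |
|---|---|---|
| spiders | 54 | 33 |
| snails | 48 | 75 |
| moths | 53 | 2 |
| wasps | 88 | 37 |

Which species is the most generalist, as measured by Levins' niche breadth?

Proportions for Lesser Whitethroat (n=243): 54/243=0.2222, 48/243=0.1975, 53/243=0.2181, 88/243=0.3621
Proportions for Whitethroat (n=147): 33/147=0.2245, 75/147=0.5102, 2/147=0.0136, 37/147=0.2517
Σp_Lessᵢ² = 0.2222² + 0.1975² + 0.2181² + 0.3621² = 0.049373 + 0.039006 + 0.047568 + 0.131116 = 0.267063
B_Less = 1 / 0.267063 = 3.7444
Σp_Whitᵢ² = 0.2245² + 0.5102² + 0.0136² + 0.2517² = 0.050400 + 0.260304 + 0.000185 + 0.063353 = 0.374242
B_Whit = 1 / 0.374242 = 2.6721
Highest B → broadest niche (most generalist): Lesser Whitethroat (B = 3.74).

Lesser Whitethroat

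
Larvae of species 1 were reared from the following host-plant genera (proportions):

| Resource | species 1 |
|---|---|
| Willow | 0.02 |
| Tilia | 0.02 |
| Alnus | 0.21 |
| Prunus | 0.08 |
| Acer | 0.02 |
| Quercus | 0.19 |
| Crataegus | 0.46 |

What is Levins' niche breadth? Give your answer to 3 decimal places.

3.340

Σpᵢ² = 0.02² + 0.02² + 0.21² + 0.08² + 0.02² + 0.19² + 0.46² = 0.0004 + 0.0004 + 0.0441 + 0.0064 + 0.0004 + 0.0361 + 0.2116 = 0.2994
B = 1 / 0.2994 = 3.34001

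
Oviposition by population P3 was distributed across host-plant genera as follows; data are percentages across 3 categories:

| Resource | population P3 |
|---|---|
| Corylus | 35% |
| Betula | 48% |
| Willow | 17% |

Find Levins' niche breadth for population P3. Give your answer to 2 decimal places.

2.62

Convert percentages to proportions (divide by 100).
Σpᵢ² = 0.35² + 0.48² + 0.17² = 0.1225 + 0.2304 + 0.0289 = 0.3818
B = 1 / 0.3818 = 2.6192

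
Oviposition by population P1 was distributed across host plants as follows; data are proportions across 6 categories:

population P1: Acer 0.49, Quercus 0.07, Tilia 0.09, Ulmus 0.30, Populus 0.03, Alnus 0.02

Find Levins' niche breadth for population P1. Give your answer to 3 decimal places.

2.904

Σpᵢ² = 0.49² + 0.07² + 0.09² + 0.30² + 0.03² + 0.02² = 0.2401 + 0.0049 + 0.0081 + 0.0900 + 0.0009 + 0.0004 = 0.3444
B = 1 / 0.3444 = 2.90360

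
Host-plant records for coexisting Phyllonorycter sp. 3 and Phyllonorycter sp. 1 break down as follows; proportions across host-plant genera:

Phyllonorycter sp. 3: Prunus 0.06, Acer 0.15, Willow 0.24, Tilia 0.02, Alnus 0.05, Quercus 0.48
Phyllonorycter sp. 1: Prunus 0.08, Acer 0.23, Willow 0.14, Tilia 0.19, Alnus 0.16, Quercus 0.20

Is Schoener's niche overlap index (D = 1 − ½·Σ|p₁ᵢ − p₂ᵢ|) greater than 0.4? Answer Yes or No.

Σ|p₁ᵢ − p₂ᵢ| = 0.02 + 0.08 + 0.10 + 0.17 + 0.11 + 0.28 = 0.76
D = 1 − ½ × 0.76 = 1 − 0.380 = 0.6200
D = 0.6200 > 0.4 → Yes.

Yes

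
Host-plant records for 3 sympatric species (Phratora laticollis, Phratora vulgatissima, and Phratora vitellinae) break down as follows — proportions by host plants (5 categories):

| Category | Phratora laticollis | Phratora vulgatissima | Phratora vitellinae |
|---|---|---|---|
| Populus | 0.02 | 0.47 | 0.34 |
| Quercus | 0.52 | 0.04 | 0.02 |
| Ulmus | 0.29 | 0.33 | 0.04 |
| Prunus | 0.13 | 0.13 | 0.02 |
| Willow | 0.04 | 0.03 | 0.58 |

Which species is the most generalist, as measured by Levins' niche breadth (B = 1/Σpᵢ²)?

Phratora vulgatissima

Σp_latiᵢ² = 0.02² + 0.52² + 0.29² + 0.13² + 0.04² = 0.0004 + 0.2704 + 0.0841 + 0.0169 + 0.0016 = 0.3734
B_lati = 1 / 0.3734 = 2.6781
Σp_vulgᵢ² = 0.47² + 0.04² + 0.33² + 0.13² + 0.03² = 0.2209 + 0.0016 + 0.1089 + 0.0169 + 0.0009 = 0.3492
B_vulg = 1 / 0.3492 = 2.8637
Σp_viteᵢ² = 0.34² + 0.02² + 0.04² + 0.02² + 0.58² = 0.1156 + 0.0004 + 0.0016 + 0.0004 + 0.3364 = 0.4544
B_vite = 1 / 0.4544 = 2.2007
Highest B → broadest niche (most generalist): Phratora vulgatissima (B = 2.86).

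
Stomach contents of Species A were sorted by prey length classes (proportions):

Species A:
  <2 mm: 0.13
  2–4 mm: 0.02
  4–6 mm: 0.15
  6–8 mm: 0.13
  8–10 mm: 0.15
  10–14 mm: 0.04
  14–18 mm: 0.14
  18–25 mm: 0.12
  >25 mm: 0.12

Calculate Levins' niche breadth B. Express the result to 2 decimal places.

Σpᵢ² = 0.13² + 0.02² + 0.15² + 0.13² + 0.15² + 0.04² + 0.14² + 0.12² + 0.12² = 0.0169 + 0.0004 + 0.0225 + 0.0169 + 0.0225 + 0.0016 + 0.0196 + 0.0144 + 0.0144 = 0.1292
B = 1 / 0.1292 = 7.7399

7.74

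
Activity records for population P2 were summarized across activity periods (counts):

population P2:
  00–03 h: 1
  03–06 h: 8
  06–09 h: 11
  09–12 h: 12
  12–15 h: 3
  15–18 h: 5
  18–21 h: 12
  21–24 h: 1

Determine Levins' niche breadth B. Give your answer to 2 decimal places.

5.52

Proportions for population P2 (n=53): 1/53=0.0189, 8/53=0.1509, 11/53=0.2075, 12/53=0.2264, 3/53=0.0566, 5/53=0.0943, 12/53=0.2264, 1/53=0.0189
Σpᵢ² = 0.0189² + 0.1509² + 0.2075² + 0.2264² + 0.0566² + 0.0943² + 0.2264² + 0.0189² = 0.000357 + 0.022771 + 0.043056 + 0.051257 + 0.003204 + 0.008892 + 0.051257 + 0.000357 = 0.181151
B = 1 / 0.181151 = 5.5203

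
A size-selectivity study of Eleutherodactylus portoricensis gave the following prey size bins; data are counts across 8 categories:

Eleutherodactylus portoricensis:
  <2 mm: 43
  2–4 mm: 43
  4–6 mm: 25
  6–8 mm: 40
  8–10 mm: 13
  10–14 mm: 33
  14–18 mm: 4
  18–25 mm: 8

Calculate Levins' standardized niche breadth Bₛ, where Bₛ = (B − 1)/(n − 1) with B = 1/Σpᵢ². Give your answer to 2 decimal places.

Proportions for Eleutherodactylus portoricensis (n=209): 43/209=0.2057, 43/209=0.2057, 25/209=0.1196, 40/209=0.1914, 13/209=0.0622, 33/209=0.1579, 4/209=0.0191, 8/209=0.0383
Σpᵢ² = 0.2057² + 0.2057² + 0.1196² + 0.1914² + 0.0622² + 0.1579² + 0.0191² + 0.0383² = 0.042312 + 0.042312 + 0.014304 + 0.036634 + 0.003869 + 0.024932 + 0.000365 + 0.001467 = 0.166195
B = 1 / 0.166195 = 6.0170
Bₛ = (B − 1)/(n − 1) = (6.0170 − 1)/(8 − 1) = 5.0170/7 = 0.7167

0.72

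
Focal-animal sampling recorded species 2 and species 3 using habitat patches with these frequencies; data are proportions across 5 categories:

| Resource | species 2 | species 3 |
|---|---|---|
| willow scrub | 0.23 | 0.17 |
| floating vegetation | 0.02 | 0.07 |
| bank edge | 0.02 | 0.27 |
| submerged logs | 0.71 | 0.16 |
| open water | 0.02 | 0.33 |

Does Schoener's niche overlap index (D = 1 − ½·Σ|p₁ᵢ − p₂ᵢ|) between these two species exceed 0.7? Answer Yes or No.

Σ|p₁ᵢ − p₂ᵢ| = 0.06 + 0.05 + 0.25 + 0.55 + 0.31 = 1.22
D = 1 − ½ × 1.22 = 1 − 0.610 = 0.3900
D = 0.3900 < 0.7 → No.

No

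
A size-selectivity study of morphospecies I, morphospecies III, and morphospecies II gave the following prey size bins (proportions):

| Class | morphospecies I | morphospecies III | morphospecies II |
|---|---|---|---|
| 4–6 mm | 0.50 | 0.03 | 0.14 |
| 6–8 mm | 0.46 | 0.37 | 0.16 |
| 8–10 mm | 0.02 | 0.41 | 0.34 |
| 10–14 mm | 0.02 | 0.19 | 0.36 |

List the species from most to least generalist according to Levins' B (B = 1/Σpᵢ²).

Σp_Iᵢ² = 0.50² + 0.46² + 0.02² + 0.02² = 0.2500 + 0.2116 + 0.0004 + 0.0004 = 0.4624
B_I = 1 / 0.4624 = 2.1626
Σp_IIIᵢ² = 0.03² + 0.37² + 0.41² + 0.19² = 0.0009 + 0.1369 + 0.1681 + 0.0361 = 0.3420
B_III = 1 / 0.3420 = 2.9240
Σp_IIᵢ² = 0.14² + 0.16² + 0.34² + 0.36² = 0.0196 + 0.0256 + 0.1156 + 0.1296 = 0.2904
B_II = 1 / 0.2904 = 3.4435
Ranking by B (broadest → narrowest): morphospecies II (3.44) > morphospecies III (2.92) > morphospecies I (2.16)

morphospecies II > morphospecies III > morphospecies I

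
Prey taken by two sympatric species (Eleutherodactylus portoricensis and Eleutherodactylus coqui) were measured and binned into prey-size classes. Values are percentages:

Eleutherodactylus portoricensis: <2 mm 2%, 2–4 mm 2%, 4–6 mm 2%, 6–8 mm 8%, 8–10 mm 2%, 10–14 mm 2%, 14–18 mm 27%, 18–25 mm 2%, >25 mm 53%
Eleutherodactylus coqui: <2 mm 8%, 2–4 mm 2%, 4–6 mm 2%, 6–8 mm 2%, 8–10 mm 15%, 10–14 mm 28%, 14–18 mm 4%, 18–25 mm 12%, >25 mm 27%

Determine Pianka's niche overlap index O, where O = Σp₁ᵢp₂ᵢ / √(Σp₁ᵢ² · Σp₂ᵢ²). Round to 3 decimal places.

Convert percentages to proportions (divide by 100).
Σ p₁ᵢp₂ᵢ = 0.0016 + 0.0004 + 0.0004 + 0.0016 + 0.0030 + 0.0056 + 0.0108 + 0.0024 + 0.1431 = 0.1689
Σp_1ᵢ² = 0.02² + 0.02² + 0.02² + 0.08² + 0.02² + 0.02² + 0.27² + 0.02² + 0.53² = 0.0004 + 0.0004 + 0.0004 + 0.0064 + 0.0004 + 0.0004 + 0.0729 + 0.0004 + 0.2809 = 0.3626
Σp_2ᵢ² = 0.08² + 0.02² + 0.02² + 0.02² + 0.15² + 0.28² + 0.04² + 0.12² + 0.27² = 0.0064 + 0.0004 + 0.0004 + 0.0004 + 0.0225 + 0.0784 + 0.0016 + 0.0144 + 0.0729 = 0.1974
O = 0.1689 / √(0.3626 × 0.1974) = 0.1689 / 0.267539 = 0.63131

0.631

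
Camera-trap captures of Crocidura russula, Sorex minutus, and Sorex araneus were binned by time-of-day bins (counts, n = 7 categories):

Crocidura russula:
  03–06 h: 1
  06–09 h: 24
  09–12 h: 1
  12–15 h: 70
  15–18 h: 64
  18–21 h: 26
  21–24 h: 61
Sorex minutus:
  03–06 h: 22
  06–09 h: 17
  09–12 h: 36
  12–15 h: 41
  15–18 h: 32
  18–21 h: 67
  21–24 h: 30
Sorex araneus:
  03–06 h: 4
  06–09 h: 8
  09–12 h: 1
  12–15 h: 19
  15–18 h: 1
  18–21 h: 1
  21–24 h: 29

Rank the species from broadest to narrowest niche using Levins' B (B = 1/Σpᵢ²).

Proportions for Crocidura russula (n=247): 1/247=0.0040, 24/247=0.0972, 1/247=0.0040, 70/247=0.2834, 64/247=0.2591, 26/247=0.1053, 61/247=0.2470
Proportions for Sorex minutus (n=245): 22/245=0.0898, 17/245=0.0694, 36/245=0.1469, 41/245=0.1673, 32/245=0.1306, 67/245=0.2735, 30/245=0.1224
Proportions for Sorex araneus (n=63): 4/63=0.0635, 8/63=0.1270, 1/63=0.0159, 19/63=0.3016, 1/63=0.0159, 1/63=0.0159, 29/63=0.4603
Σp_russᵢ² = 0.0040² + 0.0972² + 0.0040² + 0.2834² + 0.2591² + 0.1053² + 0.2470² = 0.000016 + 0.009448 + 0.000016 + 0.080316 + 0.067133 + 0.011088 + 0.061009 = 0.229026
B_russ = 1 / 0.229026 = 4.3663
Σp_minuᵢ² = 0.0898² + 0.0694² + 0.1469² + 0.1673² + 0.1306² + 0.2735² + 0.1224² = 0.008064 + 0.004816 + 0.021580 + 0.027989 + 0.017056 + 0.074802 + 0.014982 = 0.169289
B_minu = 1 / 0.169289 = 5.9071
Σp_aranᵢ² = 0.0635² + 0.1270² + 0.0159² + 0.3016² + 0.0159² + 0.0159² + 0.4603² = 0.004032 + 0.016129 + 0.000253 + 0.090963 + 0.000253 + 0.000253 + 0.211876 = 0.323759
B_aran = 1 / 0.323759 = 3.0887
Ranking by B (broadest → narrowest): Sorex minutus (5.91) > Crocidura russula (4.37) > Sorex araneus (3.09)

Sorex minutus > Crocidura russula > Sorex araneus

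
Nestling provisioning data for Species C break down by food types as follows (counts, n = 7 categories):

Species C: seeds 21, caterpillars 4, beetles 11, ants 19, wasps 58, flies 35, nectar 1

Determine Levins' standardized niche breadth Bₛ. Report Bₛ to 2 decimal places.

Proportions for Species C (n=149): 21/149=0.1409, 4/149=0.0268, 11/149=0.0738, 19/149=0.1275, 58/149=0.3893, 35/149=0.2349, 1/149=0.0067
Σpᵢ² = 0.1409² + 0.0268² + 0.0738² + 0.1275² + 0.3893² + 0.2349² + 0.0067² = 0.019853 + 0.000718 + 0.005446 + 0.016256 + 0.151554 + 0.055178 + 0.000045 = 0.249050
B = 1 / 0.249050 = 4.0153
Bₛ = (B − 1)/(n − 1) = (4.0153 − 1)/(7 − 1) = 3.0153/6 = 0.5026

0.50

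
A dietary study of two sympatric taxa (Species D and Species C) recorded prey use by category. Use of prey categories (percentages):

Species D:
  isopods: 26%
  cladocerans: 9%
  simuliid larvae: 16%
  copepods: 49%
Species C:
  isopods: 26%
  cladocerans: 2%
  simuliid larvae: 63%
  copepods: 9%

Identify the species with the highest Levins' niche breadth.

Species D

Convert percentages to proportions (divide by 100).
Σp_Dᵢ² = 0.26² + 0.09² + 0.16² + 0.49² = 0.0676 + 0.0081 + 0.0256 + 0.2401 = 0.3414
B_D = 1 / 0.3414 = 2.9291
Σp_Cᵢ² = 0.26² + 0.02² + 0.63² + 0.09² = 0.0676 + 0.0004 + 0.3969 + 0.0081 = 0.4730
B_C = 1 / 0.4730 = 2.1142
Highest B → broadest niche (most generalist): Species D (B = 2.93).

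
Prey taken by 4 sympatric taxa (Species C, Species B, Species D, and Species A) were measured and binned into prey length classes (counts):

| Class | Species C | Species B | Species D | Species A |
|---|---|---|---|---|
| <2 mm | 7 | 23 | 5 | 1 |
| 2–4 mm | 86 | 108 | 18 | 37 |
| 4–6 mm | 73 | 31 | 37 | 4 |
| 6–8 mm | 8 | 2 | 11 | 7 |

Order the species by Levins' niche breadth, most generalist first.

Species D > Species C > Species B > Species A

Proportions for Species C (n=174): 7/174=0.0402, 86/174=0.4943, 73/174=0.4195, 8/174=0.0460
Proportions for Species B (n=164): 23/164=0.1402, 108/164=0.6585, 31/164=0.1890, 2/164=0.0122
Proportions for Species D (n=71): 5/71=0.0704, 18/71=0.2535, 37/71=0.5211, 11/71=0.1549
Proportions for Species A (n=49): 1/49=0.0204, 37/49=0.7551, 4/49=0.0816, 7/49=0.1429
Σp_Cᵢ² = 0.0402² + 0.4943² + 0.4195² + 0.0460² = 0.001616 + 0.244332 + 0.175980 + 0.002116 = 0.424044
B_C = 1 / 0.424044 = 2.3582
Σp_Bᵢ² = 0.1402² + 0.6585² + 0.1890² + 0.0122² = 0.019656 + 0.433622 + 0.035721 + 0.000149 = 0.489148
B_B = 1 / 0.489148 = 2.0444
Σp_Dᵢ² = 0.0704² + 0.2535² + 0.5211² + 0.1549² = 0.004956 + 0.064262 + 0.271545 + 0.023994 = 0.364757
B_D = 1 / 0.364757 = 2.7416
Σp_Aᵢ² = 0.0204² + 0.7551² + 0.0816² + 0.1429² = 0.000416 + 0.570176 + 0.006659 + 0.020420 = 0.597671
B_A = 1 / 0.597671 = 1.6732
Ranking by B (broadest → narrowest): Species D (2.74) > Species C (2.36) > Species B (2.04) > Species A (1.67)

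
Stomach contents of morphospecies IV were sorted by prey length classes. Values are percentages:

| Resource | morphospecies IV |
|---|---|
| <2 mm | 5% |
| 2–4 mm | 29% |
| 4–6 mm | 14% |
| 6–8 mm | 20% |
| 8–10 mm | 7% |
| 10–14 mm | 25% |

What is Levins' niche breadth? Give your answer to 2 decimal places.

Convert percentages to proportions (divide by 100).
Σpᵢ² = 0.05² + 0.29² + 0.14² + 0.20² + 0.07² + 0.25² = 0.0025 + 0.0841 + 0.0196 + 0.0400 + 0.0049 + 0.0625 = 0.2136
B = 1 / 0.2136 = 4.6816

4.68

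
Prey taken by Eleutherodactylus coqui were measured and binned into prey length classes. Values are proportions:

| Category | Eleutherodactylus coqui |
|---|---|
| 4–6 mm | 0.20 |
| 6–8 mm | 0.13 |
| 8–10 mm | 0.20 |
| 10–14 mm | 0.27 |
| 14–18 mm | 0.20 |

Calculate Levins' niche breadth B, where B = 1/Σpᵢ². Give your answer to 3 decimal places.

4.766

Σpᵢ² = 0.20² + 0.13² + 0.20² + 0.27² + 0.20² = 0.0400 + 0.0169 + 0.0400 + 0.0729 + 0.0400 = 0.2098
B = 1 / 0.2098 = 4.76644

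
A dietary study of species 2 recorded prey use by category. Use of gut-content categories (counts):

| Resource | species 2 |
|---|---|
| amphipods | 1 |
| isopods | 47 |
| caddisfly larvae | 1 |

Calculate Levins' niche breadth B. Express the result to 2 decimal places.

Proportions for species 2 (n=49): 1/49=0.0204, 47/49=0.9592, 1/49=0.0204
Σpᵢ² = 0.0204² + 0.9592² + 0.0204² = 0.000416 + 0.920065 + 0.000416 = 0.920897
B = 1 / 0.920897 = 1.0859

1.09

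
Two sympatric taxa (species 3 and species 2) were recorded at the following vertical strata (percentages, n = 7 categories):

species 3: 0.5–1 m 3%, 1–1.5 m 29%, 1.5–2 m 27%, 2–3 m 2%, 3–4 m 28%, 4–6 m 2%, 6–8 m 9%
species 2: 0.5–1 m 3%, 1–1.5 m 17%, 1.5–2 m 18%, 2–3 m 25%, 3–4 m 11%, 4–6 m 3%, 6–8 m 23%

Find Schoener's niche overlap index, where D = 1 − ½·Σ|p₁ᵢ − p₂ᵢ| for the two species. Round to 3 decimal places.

0.620

Convert percentages to proportions (divide by 100).
Σ|p₁ᵢ − p₂ᵢ| = 0.00 + 0.12 + 0.09 + 0.23 + 0.17 + 0.01 + 0.14 = 0.76
D = 1 − ½ × 0.76 = 1 − 0.380 = 0.62000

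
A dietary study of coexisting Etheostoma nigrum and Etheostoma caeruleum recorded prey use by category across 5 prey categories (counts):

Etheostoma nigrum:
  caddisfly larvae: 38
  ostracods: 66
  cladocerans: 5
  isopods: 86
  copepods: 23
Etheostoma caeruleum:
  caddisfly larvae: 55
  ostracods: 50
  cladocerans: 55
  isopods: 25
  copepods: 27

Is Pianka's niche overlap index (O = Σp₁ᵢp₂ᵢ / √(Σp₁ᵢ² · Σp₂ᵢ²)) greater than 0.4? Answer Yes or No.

Proportions for Etheostoma nigrum (n=218): 38/218=0.1743, 66/218=0.3028, 5/218=0.0229, 86/218=0.3945, 23/218=0.1055
Proportions for Etheostoma caeruleum (n=212): 55/212=0.2594, 50/212=0.2358, 55/212=0.2594, 25/212=0.1179, 27/212=0.1274
Σ p₁ᵢp₂ᵢ = 0.045213 + 0.071400 + 0.005940 + 0.046512 + 0.013441 = 0.182506
Σp_1ᵢ² = 0.1743² + 0.3028² + 0.0229² + 0.3945² + 0.1055² = 0.030380 + 0.091688 + 0.000524 + 0.155630 + 0.011130 = 0.289352
Σp_2ᵢ² = 0.2594² + 0.2358² + 0.2594² + 0.1179² + 0.1274² = 0.067288 + 0.055602 + 0.067288 + 0.013900 + 0.016231 = 0.220309
O = 0.182506 / √(0.289352 × 0.220309) = 0.182506 / 0.2524814 = 0.7228
O = 0.7228 > 0.4 → Yes.

Yes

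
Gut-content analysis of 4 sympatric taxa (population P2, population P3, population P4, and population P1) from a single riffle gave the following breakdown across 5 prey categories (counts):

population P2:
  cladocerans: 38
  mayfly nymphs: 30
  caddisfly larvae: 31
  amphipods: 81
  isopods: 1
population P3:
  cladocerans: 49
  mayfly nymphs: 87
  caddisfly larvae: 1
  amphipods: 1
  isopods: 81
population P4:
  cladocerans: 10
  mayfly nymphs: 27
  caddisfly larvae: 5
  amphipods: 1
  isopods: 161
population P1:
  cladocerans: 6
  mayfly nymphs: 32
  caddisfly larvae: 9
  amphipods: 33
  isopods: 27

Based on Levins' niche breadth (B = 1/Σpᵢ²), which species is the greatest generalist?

population P1

Proportions for population P2 (n=181): 38/181=0.2099, 30/181=0.1657, 31/181=0.1713, 81/181=0.4475, 1/181=0.0055
Proportions for population P3 (n=219): 49/219=0.2237, 87/219=0.3973, 1/219=0.0046, 1/219=0.0046, 81/219=0.3699
Proportions for population P4 (n=204): 10/204=0.0490, 27/204=0.1324, 5/204=0.0245, 1/204=0.0049, 161/204=0.7892
Proportions for population P1 (n=107): 6/107=0.0561, 32/107=0.2991, 9/107=0.0841, 33/107=0.3084, 27/107=0.2523
Σp_P2ᵢ² = 0.2099² + 0.1657² + 0.1713² + 0.4475² + 0.0055² = 0.044058 + 0.027456 + 0.029344 + 0.200256 + 0.000030 = 0.301144
B_P2 = 1 / 0.301144 = 3.3207
Σp_P3ᵢ² = 0.2237² + 0.3973² + 0.0046² + 0.0046² + 0.3699² = 0.050042 + 0.157847 + 0.000021 + 0.000021 + 0.136826 = 0.344757
B_P3 = 1 / 0.344757 = 2.9006
Σp_P4ᵢ² = 0.0490² + 0.1324² + 0.0245² + 0.0049² + 0.7892² = 0.002401 + 0.017530 + 0.000600 + 0.000024 + 0.622837 = 0.643392
B_P4 = 1 / 0.643392 = 1.5543
Σp_P1ᵢ² = 0.0561² + 0.2991² + 0.0841² + 0.3084² + 0.2523² = 0.003147 + 0.089461 + 0.007073 + 0.095111 + 0.063655 = 0.258447
B_P1 = 1 / 0.258447 = 3.8693
Highest B → broadest niche (most generalist): population P1 (B = 3.87).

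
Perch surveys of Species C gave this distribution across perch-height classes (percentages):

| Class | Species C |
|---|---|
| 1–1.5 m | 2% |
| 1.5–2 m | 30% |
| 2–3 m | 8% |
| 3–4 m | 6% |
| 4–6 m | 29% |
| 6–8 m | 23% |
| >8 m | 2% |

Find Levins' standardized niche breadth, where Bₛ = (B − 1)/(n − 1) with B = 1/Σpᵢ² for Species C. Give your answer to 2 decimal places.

Convert percentages to proportions (divide by 100).
Σpᵢ² = 0.02² + 0.30² + 0.08² + 0.06² + 0.29² + 0.23² + 0.02² = 0.0004 + 0.0900 + 0.0064 + 0.0036 + 0.0841 + 0.0529 + 0.0004 = 0.2378
B = 1 / 0.2378 = 4.2052
Bₛ = (B − 1)/(n − 1) = (4.2052 − 1)/(7 − 1) = 3.2052/6 = 0.5342

0.53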